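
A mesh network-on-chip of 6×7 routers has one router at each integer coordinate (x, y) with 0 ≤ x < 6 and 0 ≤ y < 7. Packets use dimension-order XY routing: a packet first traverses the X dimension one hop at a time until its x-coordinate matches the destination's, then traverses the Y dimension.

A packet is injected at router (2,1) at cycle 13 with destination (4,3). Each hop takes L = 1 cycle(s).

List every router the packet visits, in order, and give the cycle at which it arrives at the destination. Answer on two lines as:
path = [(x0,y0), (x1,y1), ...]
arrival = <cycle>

  0. router=(2,1) cycle=13 (inject)
  1. router=(3,1) cycle=14 dir=E
  2. router=(4,1) cycle=15 dir=E
  3. router=(4,2) cycle=16 dir=N
  4. router=(4,3) cycle=17 dir=N

path = [(2,1), (3,1), (4,1), (4,2), (4,3)]
arrival = 17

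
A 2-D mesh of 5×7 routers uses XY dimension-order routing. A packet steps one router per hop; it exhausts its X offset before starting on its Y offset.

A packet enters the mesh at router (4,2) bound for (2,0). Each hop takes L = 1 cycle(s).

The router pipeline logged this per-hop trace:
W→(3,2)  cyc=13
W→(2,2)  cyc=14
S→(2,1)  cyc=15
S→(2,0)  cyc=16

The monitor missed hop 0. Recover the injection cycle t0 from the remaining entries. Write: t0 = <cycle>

t0 = 12

cyc[1] = 13 and cyc[k] = t0 + k·L for every k.
t0 = cyc[1] − L = 13 − 1 = 12.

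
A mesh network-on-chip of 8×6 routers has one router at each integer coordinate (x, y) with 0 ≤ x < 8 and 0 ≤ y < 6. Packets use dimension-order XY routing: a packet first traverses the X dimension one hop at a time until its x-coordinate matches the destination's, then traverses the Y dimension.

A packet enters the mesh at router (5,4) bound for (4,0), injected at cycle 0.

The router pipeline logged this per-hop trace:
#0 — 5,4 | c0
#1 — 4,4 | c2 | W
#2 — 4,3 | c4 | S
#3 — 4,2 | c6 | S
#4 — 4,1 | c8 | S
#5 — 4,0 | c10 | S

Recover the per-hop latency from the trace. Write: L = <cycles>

L = 2

Δcyc across hop 0→1: 2 − 0 = 2.
That increment is L by definition: L = 2.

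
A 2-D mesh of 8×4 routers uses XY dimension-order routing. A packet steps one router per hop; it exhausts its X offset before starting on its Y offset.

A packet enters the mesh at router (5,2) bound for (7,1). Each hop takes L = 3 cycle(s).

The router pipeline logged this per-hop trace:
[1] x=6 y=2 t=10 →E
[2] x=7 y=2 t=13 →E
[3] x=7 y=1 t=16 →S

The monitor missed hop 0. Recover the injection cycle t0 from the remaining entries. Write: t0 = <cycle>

t0 = 7

Hop 1 reached at cycle 10; hop k is at t0 + k·L.
Therefore t0 = 10 − L = 7.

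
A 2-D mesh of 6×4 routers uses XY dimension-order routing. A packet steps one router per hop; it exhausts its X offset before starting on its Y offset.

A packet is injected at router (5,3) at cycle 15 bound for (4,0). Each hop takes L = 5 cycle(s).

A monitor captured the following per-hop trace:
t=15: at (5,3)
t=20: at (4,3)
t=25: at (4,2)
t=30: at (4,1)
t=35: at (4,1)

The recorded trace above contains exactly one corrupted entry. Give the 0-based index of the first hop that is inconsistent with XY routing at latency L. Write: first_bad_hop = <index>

first_bad_hop = 4

check 1→ d=(-1,0) cyc+5: ok
check 2→ d=(0,-1) cyc+5: ok
check 3→ d=(0,-1) cyc+5: ok
check 4→ d=(0,0) cyc+5: BAD: non-unit step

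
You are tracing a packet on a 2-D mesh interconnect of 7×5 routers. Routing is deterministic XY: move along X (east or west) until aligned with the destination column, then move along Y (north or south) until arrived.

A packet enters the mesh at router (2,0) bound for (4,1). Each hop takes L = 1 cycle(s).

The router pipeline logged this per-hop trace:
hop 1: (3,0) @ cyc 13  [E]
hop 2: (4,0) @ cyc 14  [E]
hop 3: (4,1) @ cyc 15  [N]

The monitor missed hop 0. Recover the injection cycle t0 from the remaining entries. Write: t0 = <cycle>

The first recorded entry is hop 1 at cycle 13.
t0 = cyc[1] − L = 13 − 1 = 12.

t0 = 12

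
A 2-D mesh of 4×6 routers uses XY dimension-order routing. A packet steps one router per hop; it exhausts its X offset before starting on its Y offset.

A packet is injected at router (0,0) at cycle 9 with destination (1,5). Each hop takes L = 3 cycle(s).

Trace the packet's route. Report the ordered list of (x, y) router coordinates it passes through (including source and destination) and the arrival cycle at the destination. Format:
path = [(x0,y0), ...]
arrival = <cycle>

t=9: at (0,0)
t=12: at (1,0) after E
t=15: at (1,1) after N
t=18: at (1,2) after N
t=21: at (1,3) after N
t=24: at (1,4) after N
t=27: at (1,5) after N

path = [(0,0), (1,0), (1,1), (1,2), (1,3), (1,4), (1,5)]
arrival = 27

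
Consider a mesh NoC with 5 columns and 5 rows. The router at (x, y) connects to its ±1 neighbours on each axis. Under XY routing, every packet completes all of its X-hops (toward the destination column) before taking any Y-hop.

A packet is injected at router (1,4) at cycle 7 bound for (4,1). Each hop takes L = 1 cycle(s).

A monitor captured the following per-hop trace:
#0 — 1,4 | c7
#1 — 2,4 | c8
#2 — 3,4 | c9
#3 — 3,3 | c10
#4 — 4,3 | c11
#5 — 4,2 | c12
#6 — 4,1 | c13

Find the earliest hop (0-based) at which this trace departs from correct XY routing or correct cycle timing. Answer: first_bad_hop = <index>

hop 1: step (+1,+0), +1 cyc — ok
hop 2: step (+1,+0), +1 cyc — ok
hop 3: step (+0,-1), +1 cyc — BAD: Y-move but x=3≠4

first_bad_hop = 3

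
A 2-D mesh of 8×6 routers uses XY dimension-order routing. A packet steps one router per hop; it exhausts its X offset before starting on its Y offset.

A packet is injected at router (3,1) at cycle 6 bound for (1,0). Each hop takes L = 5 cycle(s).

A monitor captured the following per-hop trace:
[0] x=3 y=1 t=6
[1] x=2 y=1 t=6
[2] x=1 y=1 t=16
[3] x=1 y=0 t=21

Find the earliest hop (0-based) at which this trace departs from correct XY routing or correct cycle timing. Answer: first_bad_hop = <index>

  1: Δx=-1 Δy=+0 Δt=0 [BAD: Δcyc=0≠L]

first_bad_hop = 1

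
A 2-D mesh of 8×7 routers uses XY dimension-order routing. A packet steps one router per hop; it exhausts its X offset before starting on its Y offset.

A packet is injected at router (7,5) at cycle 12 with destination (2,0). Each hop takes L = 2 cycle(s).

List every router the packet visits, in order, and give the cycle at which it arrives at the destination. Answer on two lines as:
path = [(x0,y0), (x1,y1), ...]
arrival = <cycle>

t=12: at (7,5)
t=14: at (6,5) after W
t=16: at (5,5) after W
t=18: at (4,5) after W
t=20: at (3,5) after W
t=22: at (2,5) after W
t=24: at (2,4) after S
t=26: at (2,3) after S
t=28: at (2,2) after S
t=30: at (2,1) after S
t=32: at (2,0) after S

path = [(7,5), (6,5), (5,5), (4,5), (3,5), (2,5), (2,4), (2,3), (2,2), (2,1), (2,0)]
arrival = 32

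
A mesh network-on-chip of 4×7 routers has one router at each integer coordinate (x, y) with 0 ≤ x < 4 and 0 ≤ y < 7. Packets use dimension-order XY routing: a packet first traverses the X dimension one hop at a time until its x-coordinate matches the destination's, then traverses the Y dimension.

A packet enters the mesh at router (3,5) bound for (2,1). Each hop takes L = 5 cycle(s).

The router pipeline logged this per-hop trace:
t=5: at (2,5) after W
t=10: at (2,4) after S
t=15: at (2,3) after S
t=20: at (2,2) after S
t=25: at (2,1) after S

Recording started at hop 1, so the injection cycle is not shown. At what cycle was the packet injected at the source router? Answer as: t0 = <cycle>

t0 = 0

At hop 1 the cycle is 5; in general cyc_k = t0 + kL.
So t0 = 5 − 1·5 = 0.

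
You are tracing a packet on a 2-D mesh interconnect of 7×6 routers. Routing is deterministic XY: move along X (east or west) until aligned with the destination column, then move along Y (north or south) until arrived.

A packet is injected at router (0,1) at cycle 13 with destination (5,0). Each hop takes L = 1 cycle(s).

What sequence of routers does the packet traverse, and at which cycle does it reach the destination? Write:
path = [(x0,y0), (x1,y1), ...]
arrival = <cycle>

hop 0: (0,1) @ cyc 13
hop 1: (1,1) @ cyc 14  [E]
hop 2: (2,1) @ cyc 15  [E]
hop 3: (3,1) @ cyc 16  [E]
hop 4: (4,1) @ cyc 17  [E]
hop 5: (5,1) @ cyc 18  [E]
hop 6: (5,0) @ cyc 19  [S]

path = [(0,1), (1,1), (2,1), (3,1), (4,1), (5,1), (5,0)]
arrival = 19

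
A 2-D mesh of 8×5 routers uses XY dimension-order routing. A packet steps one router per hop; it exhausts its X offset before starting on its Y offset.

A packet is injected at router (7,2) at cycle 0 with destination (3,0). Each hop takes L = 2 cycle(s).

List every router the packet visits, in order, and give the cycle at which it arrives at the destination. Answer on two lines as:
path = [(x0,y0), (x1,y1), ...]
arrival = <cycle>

t=0: at (7,2)
t=2: at (6,2) after W
t=4: at (5,2) after W
t=6: at (4,2) after W
t=8: at (3,2) after W
t=10: at (3,1) after S
t=12: at (3,0) after S

path = [(7,2), (6,2), (5,2), (4,2), (3,2), (3,1), (3,0)]
arrival = 12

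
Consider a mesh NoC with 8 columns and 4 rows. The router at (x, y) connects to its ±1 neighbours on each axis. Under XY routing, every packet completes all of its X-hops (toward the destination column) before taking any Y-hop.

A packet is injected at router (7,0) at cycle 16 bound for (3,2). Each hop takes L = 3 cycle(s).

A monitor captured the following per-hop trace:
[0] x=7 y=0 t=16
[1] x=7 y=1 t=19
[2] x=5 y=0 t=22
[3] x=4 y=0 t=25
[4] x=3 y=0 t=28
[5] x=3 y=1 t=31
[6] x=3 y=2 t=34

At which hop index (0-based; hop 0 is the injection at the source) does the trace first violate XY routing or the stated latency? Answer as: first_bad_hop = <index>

first_bad_hop = 1

  1: Δx=+0 Δy=+1 Δt=3 [BAD: Y-move but x=7≠3]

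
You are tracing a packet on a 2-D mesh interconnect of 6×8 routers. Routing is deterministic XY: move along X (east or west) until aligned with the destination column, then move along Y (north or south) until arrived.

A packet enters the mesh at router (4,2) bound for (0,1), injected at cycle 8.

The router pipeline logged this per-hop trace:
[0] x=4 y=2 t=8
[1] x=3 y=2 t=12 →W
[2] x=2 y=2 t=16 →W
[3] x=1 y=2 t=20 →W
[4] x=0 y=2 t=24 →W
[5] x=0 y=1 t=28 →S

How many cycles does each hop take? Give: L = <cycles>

From hop 0 (8) to hop 1 (12): +4 cycles.
Each hop adds L, hence L = 4.

L = 4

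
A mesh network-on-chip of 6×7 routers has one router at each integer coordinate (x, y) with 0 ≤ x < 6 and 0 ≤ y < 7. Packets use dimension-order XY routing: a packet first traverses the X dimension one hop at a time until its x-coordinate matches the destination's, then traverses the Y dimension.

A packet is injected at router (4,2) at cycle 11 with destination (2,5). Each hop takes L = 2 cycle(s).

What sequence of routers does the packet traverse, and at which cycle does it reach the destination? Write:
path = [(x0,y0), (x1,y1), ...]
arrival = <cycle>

  0. router=(4,2) cycle=11 (inject)
  1. router=(3,2) cycle=13 dir=W
  2. router=(2,2) cycle=15 dir=W
  3. router=(2,3) cycle=17 dir=N
  4. router=(2,4) cycle=19 dir=N
  5. router=(2,5) cycle=21 dir=N

path = [(4,2), (3,2), (2,2), (2,3), (2,4), (2,5)]
arrival = 21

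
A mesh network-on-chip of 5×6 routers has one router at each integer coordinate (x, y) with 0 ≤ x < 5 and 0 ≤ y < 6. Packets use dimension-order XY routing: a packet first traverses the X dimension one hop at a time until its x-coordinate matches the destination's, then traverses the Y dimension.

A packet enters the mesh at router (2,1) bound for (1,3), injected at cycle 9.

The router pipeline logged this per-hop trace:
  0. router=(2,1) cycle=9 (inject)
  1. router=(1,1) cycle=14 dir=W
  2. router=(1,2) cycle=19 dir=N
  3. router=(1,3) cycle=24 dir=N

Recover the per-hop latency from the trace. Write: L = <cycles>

Δcyc across hop 0→1: 14 − 9 = 5.
Each hop adds L, hence L = 5.

L = 5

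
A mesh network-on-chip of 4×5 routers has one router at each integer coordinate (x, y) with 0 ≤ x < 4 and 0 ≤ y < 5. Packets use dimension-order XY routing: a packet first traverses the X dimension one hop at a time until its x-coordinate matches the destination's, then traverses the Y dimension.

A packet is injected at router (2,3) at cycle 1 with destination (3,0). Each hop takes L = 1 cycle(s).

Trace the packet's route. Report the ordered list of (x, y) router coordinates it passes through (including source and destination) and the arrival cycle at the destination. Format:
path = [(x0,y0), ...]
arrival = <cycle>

#0 — 2,3 | c1
#1 — 3,3 | c2 | E
#2 — 3,2 | c3 | S
#3 — 3,1 | c4 | S
#4 — 3,0 | c5 | S

path = [(2,3), (3,3), (3,2), (3,1), (3,0)]
arrival = 5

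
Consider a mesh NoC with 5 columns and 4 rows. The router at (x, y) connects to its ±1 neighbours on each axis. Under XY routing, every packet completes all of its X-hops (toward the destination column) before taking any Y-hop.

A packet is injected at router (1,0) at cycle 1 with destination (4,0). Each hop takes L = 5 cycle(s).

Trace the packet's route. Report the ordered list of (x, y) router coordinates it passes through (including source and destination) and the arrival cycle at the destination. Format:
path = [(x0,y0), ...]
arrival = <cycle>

[0] x=1 y=0 t=1
[1] x=2 y=0 t=6 →E
[2] x=3 y=0 t=11 →E
[3] x=4 y=0 t=16 →E

path = [(1,0), (2,0), (3,0), (4,0)]
arrival = 16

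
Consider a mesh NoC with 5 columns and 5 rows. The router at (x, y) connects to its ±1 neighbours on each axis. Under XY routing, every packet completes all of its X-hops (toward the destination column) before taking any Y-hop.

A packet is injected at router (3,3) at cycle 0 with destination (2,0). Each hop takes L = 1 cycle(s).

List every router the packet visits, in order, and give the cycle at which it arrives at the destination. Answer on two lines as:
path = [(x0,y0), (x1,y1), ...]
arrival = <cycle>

t=0: at (3,3)
t=1: at (2,3) after W
t=2: at (2,2) after S
t=3: at (2,1) after S
t=4: at (2,0) after S

path = [(3,3), (2,3), (2,2), (2,1), (2,0)]
arrival = 4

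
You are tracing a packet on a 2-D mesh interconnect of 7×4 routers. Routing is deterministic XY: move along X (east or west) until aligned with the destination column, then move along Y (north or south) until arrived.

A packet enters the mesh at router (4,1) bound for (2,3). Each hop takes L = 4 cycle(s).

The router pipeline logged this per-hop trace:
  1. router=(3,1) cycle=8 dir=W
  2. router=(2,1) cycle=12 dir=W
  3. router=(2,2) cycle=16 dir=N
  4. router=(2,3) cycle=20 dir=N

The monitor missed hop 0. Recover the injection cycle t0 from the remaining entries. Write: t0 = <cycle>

t0 = 4

At hop 1 the cycle is 8; in general cyc_k = t0 + kL.
t0 = cyc[1] − L = 8 − 4 = 4.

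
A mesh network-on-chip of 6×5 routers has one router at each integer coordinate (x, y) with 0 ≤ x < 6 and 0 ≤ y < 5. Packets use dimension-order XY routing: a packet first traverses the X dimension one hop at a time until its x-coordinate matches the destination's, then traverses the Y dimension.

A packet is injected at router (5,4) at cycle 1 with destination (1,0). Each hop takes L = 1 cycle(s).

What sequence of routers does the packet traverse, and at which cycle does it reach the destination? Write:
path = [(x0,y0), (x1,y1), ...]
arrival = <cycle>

#0 — 5,4 | c1
#1 — 4,4 | c2 | W
#2 — 3,4 | c3 | W
#3 — 2,4 | c4 | W
#4 — 1,4 | c5 | W
#5 — 1,3 | c6 | S
#6 — 1,2 | c7 | S
#7 — 1,1 | c8 | S
#8 — 1,0 | c9 | S

path = [(5,4), (4,4), (3,4), (2,4), (1,4), (1,3), (1,2), (1,1), (1,0)]
arrival = 9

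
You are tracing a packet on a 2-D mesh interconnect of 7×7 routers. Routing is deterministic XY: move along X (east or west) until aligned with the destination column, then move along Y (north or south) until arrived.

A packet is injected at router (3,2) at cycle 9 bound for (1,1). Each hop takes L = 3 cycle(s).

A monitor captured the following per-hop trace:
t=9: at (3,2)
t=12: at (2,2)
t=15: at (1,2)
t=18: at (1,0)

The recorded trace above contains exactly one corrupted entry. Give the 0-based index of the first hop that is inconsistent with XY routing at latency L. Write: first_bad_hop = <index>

  1: Δx=-1 Δy=+0 Δt=3 [ok]
  2: Δx=-1 Δy=+0 Δt=3 [ok]
  3: Δx=+0 Δy=-2 Δt=3 [BAD: non-unit step]

first_bad_hop = 3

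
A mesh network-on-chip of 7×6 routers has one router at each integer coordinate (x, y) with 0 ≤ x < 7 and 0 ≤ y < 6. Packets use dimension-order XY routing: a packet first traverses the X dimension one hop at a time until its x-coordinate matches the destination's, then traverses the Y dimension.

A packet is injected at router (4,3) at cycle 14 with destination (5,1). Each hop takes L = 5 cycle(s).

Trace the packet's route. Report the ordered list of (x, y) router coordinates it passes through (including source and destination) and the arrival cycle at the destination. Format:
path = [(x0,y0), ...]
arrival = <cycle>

path = [(4,3), (5,3), (5,2), (5,1)]
arrival = 29

t=14: at (4,3)
t=19: at (5,3) after E
t=24: at (5,2) after S
t=29: at (5,1) after S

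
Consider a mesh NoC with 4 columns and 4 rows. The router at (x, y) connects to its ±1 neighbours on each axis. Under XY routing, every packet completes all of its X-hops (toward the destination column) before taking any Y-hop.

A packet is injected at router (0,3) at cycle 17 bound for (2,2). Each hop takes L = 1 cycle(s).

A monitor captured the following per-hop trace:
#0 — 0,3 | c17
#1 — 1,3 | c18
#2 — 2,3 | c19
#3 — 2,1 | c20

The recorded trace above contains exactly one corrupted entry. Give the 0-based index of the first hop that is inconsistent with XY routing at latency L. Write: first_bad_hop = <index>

[1] (+1,+0) / 1c ⇒ ok
[2] (+1,+0) / 1c ⇒ ok
[3] (+0,-2) / 1c ⇒ BAD: non-unit step

first_bad_hop = 3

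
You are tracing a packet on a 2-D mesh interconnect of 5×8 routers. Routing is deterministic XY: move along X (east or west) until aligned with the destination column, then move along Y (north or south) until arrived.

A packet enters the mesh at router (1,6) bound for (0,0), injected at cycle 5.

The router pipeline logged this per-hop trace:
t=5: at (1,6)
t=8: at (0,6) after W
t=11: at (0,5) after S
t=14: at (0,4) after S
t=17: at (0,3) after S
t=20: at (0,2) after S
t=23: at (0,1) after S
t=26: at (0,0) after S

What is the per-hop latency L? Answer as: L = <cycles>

Between hops 0 and 1 the cycle counter advances 8 − 5 = 3.
That increment is L by definition: L = 3.

L = 3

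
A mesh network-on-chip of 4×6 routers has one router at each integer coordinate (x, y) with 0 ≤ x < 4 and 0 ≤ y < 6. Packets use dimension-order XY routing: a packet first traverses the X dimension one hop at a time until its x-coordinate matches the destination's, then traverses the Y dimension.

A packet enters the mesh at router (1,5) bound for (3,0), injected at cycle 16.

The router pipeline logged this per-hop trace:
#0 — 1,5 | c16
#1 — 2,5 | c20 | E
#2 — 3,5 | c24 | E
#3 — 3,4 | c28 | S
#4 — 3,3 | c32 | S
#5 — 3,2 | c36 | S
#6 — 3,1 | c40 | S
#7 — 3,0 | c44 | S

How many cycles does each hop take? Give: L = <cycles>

Between hops 0 and 1 the cycle counter advances 20 − 16 = 4.
Each hop adds L, hence L = 4.

L = 4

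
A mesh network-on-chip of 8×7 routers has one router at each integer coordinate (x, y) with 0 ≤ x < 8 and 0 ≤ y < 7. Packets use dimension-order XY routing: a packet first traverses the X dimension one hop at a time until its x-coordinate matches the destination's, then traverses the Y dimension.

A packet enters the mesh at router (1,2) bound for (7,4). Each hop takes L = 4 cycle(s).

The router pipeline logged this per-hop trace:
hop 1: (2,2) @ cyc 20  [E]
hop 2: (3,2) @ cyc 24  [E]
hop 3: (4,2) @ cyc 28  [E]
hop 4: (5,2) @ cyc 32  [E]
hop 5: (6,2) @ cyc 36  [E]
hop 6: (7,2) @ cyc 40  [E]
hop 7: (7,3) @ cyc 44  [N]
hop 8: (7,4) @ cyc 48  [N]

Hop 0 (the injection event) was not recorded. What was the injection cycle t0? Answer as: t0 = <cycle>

t0 = 16

At hop 1 the cycle is 20; in general cyc_k = t0 + kL.
So t0 = 20 − 1·4 = 16.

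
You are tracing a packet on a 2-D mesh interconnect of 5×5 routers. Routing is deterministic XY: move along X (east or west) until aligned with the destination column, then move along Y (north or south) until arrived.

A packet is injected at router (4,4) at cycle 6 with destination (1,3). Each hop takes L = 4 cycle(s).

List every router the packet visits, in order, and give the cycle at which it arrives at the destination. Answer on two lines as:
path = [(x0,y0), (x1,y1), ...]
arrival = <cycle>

hop 0: (4,4) @ cyc 6
hop 1: (3,4) @ cyc 10  [W]
hop 2: (2,4) @ cyc 14  [W]
hop 3: (1,4) @ cyc 18  [W]
hop 4: (1,3) @ cyc 22  [S]

path = [(4,4), (3,4), (2,4), (1,4), (1,3)]
arrival = 22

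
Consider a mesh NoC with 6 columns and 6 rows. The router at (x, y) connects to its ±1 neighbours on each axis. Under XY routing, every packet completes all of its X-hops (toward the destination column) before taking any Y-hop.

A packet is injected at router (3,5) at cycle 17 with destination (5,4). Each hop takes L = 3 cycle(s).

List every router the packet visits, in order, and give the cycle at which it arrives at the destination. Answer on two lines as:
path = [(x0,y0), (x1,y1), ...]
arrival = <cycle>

t=17: at (3,5)
t=20: at (4,5) after E
t=23: at (5,5) after E
t=26: at (5,4) after S

path = [(3,5), (4,5), (5,5), (5,4)]
arrival = 26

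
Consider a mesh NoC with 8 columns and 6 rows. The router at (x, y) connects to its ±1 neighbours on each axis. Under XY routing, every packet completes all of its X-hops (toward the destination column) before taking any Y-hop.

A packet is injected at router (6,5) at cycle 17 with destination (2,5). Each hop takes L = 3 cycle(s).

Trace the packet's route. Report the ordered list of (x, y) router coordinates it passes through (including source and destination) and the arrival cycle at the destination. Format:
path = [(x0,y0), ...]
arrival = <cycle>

path = [(6,5), (5,5), (4,5), (3,5), (2,5)]
arrival = 29

t=17: at (6,5)
t=20: at (5,5) after W
t=23: at (4,5) after W
t=26: at (3,5) after W
t=29: at (2,5) after W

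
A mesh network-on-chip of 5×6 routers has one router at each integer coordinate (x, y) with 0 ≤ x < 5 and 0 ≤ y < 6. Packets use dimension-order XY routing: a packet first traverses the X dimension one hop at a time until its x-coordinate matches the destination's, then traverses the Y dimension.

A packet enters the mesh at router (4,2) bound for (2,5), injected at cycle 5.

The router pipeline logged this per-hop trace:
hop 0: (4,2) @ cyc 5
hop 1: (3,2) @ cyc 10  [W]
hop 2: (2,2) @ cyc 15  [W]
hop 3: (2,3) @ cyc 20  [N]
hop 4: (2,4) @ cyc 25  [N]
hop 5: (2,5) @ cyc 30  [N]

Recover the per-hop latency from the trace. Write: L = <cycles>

L = 5

Δcyc across hop 0→1: 10 − 5 = 5.
One hop costs L cycles, so L = 5.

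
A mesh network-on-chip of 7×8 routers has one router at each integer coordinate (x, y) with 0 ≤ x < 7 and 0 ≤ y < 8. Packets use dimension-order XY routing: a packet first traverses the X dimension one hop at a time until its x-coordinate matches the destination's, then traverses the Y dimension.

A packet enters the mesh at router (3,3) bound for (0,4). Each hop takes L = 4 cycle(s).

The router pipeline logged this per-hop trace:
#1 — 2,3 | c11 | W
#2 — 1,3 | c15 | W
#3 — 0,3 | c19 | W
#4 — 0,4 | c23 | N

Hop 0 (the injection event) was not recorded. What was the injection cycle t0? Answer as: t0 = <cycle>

The first recorded entry is hop 1 at cycle 11.
So t0 = 11 − 1·4 = 7.

t0 = 7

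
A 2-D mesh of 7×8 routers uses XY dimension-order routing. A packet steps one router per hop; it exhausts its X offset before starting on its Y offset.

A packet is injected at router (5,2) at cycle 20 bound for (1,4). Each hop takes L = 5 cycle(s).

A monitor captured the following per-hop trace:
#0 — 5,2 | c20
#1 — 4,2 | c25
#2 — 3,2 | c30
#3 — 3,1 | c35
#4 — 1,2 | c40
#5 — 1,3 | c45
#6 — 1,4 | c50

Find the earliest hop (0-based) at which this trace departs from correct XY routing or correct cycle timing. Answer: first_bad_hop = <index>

check 1→ d=(-1,0) cyc+5: ok
check 2→ d=(-1,0) cyc+5: ok
check 3→ d=(0,-1) cyc+5: BAD: Y-move but x=3≠1

first_bad_hop = 3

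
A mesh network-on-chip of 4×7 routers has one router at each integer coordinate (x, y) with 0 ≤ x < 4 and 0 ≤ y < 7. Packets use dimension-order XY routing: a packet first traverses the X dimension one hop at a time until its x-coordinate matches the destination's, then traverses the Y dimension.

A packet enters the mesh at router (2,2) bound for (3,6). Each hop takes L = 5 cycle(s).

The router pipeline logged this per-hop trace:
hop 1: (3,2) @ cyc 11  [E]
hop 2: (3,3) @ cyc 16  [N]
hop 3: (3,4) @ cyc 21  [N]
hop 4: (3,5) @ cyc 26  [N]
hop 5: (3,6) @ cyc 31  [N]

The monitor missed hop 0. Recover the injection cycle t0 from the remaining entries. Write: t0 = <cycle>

t0 = 6

The first recorded entry is hop 1 at cycle 11.
Subtract one hop: t0 = 11 − 5 = 6.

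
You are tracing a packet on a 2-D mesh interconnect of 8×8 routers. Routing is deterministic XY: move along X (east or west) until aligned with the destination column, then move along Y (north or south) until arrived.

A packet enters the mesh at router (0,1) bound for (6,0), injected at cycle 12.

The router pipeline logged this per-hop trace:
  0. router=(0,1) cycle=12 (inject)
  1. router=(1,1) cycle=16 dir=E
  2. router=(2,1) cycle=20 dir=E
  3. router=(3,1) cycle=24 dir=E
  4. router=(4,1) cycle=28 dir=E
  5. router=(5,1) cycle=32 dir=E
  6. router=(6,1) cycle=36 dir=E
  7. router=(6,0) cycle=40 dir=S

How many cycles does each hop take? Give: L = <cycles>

cyc[1] − cyc[0] = 16 − 12 = 4.
Per-hop latency L = Δcyc = 4.

L = 4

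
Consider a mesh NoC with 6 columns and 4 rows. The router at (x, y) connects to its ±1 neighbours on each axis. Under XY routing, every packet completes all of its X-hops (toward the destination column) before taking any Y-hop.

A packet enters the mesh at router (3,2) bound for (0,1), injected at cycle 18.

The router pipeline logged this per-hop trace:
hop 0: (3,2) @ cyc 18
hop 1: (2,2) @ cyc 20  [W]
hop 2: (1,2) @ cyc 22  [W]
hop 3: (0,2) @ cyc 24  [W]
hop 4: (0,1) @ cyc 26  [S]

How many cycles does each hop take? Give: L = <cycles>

L = 2

From hop 0 (18) to hop 1 (20): +2 cycles.
One hop costs L cycles, so L = 2.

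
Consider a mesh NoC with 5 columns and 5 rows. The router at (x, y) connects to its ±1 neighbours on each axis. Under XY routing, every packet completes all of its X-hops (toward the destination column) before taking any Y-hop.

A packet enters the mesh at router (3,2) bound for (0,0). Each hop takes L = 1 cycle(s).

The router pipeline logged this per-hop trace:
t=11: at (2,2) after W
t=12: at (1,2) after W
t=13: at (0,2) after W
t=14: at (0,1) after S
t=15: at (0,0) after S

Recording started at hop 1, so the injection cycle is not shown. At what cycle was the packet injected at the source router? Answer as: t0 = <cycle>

t0 = 10

Hop 1 reached at cycle 11; hop k is at t0 + k·L.
t0 = cyc[1] − L = 11 − 1 = 10.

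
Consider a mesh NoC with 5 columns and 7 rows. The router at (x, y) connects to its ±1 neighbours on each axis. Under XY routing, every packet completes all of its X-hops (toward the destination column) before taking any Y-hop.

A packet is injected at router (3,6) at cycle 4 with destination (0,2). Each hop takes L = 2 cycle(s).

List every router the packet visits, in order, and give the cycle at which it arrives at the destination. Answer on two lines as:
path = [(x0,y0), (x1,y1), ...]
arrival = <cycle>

path = [(3,6), (2,6), (1,6), (0,6), (0,5), (0,4), (0,3), (0,2)]
arrival = 18

  0. router=(3,6) cycle=4 (inject)
  1. router=(2,6) cycle=6 dir=W
  2. router=(1,6) cycle=8 dir=W
  3. router=(0,6) cycle=10 dir=W
  4. router=(0,5) cycle=12 dir=S
  5. router=(0,4) cycle=14 dir=S
  6. router=(0,3) cycle=16 dir=S
  7. router=(0,2) cycle=18 dir=S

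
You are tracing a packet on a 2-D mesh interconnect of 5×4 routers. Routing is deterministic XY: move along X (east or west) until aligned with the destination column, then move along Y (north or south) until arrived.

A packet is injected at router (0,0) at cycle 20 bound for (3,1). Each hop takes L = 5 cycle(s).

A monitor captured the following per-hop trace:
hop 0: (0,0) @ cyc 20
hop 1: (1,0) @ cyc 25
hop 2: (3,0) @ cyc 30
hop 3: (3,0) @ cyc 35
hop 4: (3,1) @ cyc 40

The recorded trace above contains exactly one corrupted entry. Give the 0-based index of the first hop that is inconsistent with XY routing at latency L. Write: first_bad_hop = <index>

first_bad_hop = 2

hop 1: step (+1,+0), +5 cyc — ok
hop 2: step (+2,+0), +5 cyc — BAD: non-unit step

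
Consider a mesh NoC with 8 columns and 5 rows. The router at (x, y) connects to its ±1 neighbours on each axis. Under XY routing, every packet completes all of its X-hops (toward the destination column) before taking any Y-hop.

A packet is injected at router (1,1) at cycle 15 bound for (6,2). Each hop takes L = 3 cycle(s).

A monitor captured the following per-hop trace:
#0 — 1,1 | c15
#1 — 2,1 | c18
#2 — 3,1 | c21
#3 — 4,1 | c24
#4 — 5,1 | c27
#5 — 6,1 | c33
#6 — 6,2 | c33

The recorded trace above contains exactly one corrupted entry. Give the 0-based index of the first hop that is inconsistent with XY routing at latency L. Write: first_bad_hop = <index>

first_bad_hop = 5

  1: Δx=+1 Δy=+0 Δt=3 [ok]
  2: Δx=+1 Δy=+0 Δt=3 [ok]
  3: Δx=+1 Δy=+0 Δt=3 [ok]
  4: Δx=+1 Δy=+0 Δt=3 [ok]
  5: Δx=+1 Δy=+0 Δt=6 [BAD: Δcyc=6≠L]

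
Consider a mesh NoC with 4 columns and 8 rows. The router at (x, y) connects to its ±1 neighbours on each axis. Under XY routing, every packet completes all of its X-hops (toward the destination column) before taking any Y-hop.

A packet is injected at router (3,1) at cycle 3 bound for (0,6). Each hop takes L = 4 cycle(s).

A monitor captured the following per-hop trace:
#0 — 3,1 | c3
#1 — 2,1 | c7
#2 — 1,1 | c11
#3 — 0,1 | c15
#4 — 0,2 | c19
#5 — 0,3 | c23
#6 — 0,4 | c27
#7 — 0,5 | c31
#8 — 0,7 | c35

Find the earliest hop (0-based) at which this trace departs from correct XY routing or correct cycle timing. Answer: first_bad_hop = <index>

[1] (-1,+0) / 4c ⇒ ok
[2] (-1,+0) / 4c ⇒ ok
[3] (-1,+0) / 4c ⇒ ok
[4] (+0,+1) / 4c ⇒ ok
[5] (+0,+1) / 4c ⇒ ok
[6] (+0,+1) / 4c ⇒ ok
[7] (+0,+1) / 4c ⇒ ok
[8] (+0,+2) / 4c ⇒ BAD: non-unit step

first_bad_hop = 8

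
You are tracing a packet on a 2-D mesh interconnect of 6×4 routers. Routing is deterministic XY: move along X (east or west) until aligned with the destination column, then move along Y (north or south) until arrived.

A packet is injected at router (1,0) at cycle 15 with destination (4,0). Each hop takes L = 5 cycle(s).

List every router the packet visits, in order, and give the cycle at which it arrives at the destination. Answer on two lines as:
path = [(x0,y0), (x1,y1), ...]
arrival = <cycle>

path = [(1,0), (2,0), (3,0), (4,0)]
arrival = 30

src (1,0)  cyc=15
E→(2,0)  cyc=20
E→(3,0)  cyc=25
E→(4,0)  cyc=30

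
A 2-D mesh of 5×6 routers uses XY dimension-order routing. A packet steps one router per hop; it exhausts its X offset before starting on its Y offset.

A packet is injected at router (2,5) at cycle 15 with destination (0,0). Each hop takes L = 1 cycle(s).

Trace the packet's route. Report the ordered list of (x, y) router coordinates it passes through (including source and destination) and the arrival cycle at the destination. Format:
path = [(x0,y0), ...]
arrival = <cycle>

path = [(2,5), (1,5), (0,5), (0,4), (0,3), (0,2), (0,1), (0,0)]
arrival = 22

  0. router=(2,5) cycle=15 (inject)
  1. router=(1,5) cycle=16 dir=W
  2. router=(0,5) cycle=17 dir=W
  3. router=(0,4) cycle=18 dir=S
  4. router=(0,3) cycle=19 dir=S
  5. router=(0,2) cycle=20 dir=S
  6. router=(0,1) cycle=21 dir=S
  7. router=(0,0) cycle=22 dir=S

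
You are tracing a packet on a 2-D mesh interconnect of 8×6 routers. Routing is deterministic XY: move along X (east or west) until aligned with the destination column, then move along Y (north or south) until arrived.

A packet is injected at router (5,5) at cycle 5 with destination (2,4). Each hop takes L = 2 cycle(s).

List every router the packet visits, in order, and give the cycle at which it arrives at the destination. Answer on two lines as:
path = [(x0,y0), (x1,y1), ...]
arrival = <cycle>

[0] x=5 y=5 t=5
[1] x=4 y=5 t=7 →W
[2] x=3 y=5 t=9 →W
[3] x=2 y=5 t=11 →W
[4] x=2 y=4 t=13 →S

path = [(5,5), (4,5), (3,5), (2,5), (2,4)]
arrival = 13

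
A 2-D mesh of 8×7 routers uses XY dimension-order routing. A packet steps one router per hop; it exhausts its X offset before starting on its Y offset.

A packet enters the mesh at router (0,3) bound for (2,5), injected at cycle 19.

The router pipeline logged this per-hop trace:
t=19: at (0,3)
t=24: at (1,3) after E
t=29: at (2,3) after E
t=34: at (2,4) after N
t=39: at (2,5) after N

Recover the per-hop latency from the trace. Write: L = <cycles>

L = 5

From hop 0 (19) to hop 1 (24): +5 cycles.
Per-hop latency L = Δcyc = 5.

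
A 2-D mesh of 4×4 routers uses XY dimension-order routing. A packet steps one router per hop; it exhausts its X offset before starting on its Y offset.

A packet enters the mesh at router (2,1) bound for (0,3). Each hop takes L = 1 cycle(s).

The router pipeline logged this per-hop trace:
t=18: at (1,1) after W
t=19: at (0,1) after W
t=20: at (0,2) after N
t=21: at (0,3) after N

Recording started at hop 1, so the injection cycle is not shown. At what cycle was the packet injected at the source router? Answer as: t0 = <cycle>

t0 = 17

cyc[1] = 18 and cyc[k] = t0 + k·L for every k.
So t0 = 18 − 1·1 = 17.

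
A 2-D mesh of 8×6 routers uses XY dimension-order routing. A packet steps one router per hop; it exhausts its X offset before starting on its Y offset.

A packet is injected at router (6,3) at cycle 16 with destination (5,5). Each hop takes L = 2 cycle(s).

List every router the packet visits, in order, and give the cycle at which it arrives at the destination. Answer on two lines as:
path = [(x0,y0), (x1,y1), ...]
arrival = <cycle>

path = [(6,3), (5,3), (5,4), (5,5)]
arrival = 22

  0. router=(6,3) cycle=16 (inject)
  1. router=(5,3) cycle=18 dir=W
  2. router=(5,4) cycle=20 dir=N
  3. router=(5,5) cycle=22 dir=N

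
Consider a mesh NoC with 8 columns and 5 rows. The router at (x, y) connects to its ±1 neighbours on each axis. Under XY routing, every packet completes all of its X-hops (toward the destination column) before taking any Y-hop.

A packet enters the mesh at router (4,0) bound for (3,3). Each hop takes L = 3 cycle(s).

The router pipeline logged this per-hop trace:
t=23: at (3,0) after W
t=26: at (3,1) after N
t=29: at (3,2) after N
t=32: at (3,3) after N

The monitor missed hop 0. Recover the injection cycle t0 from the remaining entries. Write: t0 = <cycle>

t0 = 20

The first recorded entry is hop 1 at cycle 23.
Subtract one hop: t0 = 23 − 3 = 20.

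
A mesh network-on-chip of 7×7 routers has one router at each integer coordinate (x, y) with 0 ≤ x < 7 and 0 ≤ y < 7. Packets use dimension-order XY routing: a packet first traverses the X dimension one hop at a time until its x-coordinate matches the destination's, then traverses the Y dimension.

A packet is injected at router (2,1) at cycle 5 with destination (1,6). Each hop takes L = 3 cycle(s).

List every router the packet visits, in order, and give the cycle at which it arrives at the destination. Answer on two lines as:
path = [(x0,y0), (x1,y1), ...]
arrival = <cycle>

src (2,1)  cyc=5
W→(1,1)  cyc=8
N→(1,2)  cyc=11
N→(1,3)  cyc=14
N→(1,4)  cyc=17
N→(1,5)  cyc=20
N→(1,6)  cyc=23

path = [(2,1), (1,1), (1,2), (1,3), (1,4), (1,5), (1,6)]
arrival = 23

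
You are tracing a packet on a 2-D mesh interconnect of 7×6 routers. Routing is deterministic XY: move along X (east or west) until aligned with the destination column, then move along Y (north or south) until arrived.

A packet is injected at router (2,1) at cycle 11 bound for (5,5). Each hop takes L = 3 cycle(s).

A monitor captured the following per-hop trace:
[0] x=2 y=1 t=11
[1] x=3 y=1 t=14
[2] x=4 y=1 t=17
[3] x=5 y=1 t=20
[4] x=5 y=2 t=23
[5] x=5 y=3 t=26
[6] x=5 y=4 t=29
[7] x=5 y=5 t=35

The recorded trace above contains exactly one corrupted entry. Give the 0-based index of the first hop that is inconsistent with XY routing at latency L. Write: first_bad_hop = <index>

[1] (+1,+0) / 3c ⇒ ok
[2] (+1,+0) / 3c ⇒ ok
[3] (+1,+0) / 3c ⇒ ok
[4] (+0,+1) / 3c ⇒ ok
[5] (+0,+1) / 3c ⇒ ok
[6] (+0,+1) / 3c ⇒ ok
[7] (+0,+1) / 6c ⇒ BAD: Δcyc=6≠L

first_bad_hop = 7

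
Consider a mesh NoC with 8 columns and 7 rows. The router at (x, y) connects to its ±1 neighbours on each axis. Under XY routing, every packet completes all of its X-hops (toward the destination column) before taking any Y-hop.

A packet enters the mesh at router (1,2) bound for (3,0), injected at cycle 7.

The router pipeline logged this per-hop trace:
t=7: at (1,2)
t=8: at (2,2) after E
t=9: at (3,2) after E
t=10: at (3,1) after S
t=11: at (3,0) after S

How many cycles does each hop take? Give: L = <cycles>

L = 1

From hop 0 (7) to hop 1 (8): +1 cycles.
One hop costs L cycles, so L = 1.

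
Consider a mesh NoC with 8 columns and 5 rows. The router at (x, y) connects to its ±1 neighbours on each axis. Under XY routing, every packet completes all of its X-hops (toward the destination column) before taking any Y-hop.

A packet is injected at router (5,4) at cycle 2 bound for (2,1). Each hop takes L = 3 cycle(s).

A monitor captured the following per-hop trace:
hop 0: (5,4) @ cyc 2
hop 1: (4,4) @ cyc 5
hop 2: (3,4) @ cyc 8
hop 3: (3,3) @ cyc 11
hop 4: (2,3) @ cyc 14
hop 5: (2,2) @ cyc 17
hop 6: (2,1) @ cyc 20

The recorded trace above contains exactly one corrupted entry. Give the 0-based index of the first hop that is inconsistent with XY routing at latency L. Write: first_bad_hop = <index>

first_bad_hop = 3

[1] (-1,+0) / 3c ⇒ ok
[2] (-1,+0) / 3c ⇒ ok
[3] (+0,-1) / 3c ⇒ BAD: Y-move but x=3≠2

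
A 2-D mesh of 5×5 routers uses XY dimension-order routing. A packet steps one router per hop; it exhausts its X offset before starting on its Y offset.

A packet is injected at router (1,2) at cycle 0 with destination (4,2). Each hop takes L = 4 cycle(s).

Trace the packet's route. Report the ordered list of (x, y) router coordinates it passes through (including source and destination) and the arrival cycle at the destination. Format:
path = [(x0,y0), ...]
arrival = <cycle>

path = [(1,2), (2,2), (3,2), (4,2)]
arrival = 12

t=0: at (1,2)
t=4: at (2,2) after E
t=8: at (3,2) after E
t=12: at (4,2) after E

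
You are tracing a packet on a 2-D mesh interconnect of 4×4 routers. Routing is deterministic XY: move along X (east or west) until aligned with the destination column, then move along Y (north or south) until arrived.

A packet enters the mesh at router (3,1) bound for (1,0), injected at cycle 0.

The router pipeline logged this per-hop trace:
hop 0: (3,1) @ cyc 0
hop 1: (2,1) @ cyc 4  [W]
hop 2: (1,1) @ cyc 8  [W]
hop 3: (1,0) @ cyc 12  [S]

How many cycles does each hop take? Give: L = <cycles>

From hop 0 (0) to hop 1 (4): +4 cycles.
That increment is L by definition: L = 4.

L = 4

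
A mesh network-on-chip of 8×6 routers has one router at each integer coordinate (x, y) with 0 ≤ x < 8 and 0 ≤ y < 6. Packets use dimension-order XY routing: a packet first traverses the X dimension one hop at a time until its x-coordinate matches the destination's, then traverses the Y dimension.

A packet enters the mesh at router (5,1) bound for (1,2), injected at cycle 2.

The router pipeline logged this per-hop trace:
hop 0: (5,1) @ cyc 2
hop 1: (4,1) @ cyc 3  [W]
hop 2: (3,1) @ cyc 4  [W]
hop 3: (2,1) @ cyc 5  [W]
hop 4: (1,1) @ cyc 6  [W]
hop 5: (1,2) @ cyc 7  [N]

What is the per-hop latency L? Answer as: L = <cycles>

Between hops 0 and 1 the cycle counter advances 3 − 2 = 1.
That increment is L by definition: L = 1.

L = 1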